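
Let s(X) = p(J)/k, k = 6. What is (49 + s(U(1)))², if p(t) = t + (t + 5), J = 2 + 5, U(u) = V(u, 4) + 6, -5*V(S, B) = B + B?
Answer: 97969/36 ≈ 2721.4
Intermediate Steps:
V(S, B) = -2*B/5 (V(S, B) = -(B + B)/5 = -2*B/5)
U(u) = 22/5 (U(u) = -⅖*4 + 6 = -8/5 + 6 = 22/5)
J = 7
p(t) = 5 + 2*t (p(t) = t + (5 + t) = 5 + 2*t)
s(X) = 19/6 (s(X) = (5 + 2*7)/6 = (5 + 14)*(⅙) = 19*(⅙) = 19/6)
(49 + s(U(1)))² = (49 + 19/6)² = (313/6)² = 97969/36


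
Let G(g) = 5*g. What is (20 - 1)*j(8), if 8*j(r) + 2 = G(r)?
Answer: 361/4 ≈ 90.250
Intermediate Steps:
j(r) = -¼ + 5*r/8 (j(r) = -¼ + (5*r)/8 = -¼ + 5*r/8)
(20 - 1)*j(8) = (20 - 1)*(-¼ + (5/8)*8) = 19*(-¼ + 5) = 19*(19/4) = 361/4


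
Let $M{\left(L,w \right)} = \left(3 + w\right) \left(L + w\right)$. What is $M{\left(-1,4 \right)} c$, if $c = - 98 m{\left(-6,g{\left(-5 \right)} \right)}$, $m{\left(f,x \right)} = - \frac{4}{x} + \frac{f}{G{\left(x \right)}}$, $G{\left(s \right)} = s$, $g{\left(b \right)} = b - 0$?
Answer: $-4116$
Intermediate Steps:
$g{\left(b \right)} = b$ ($g{\left(b \right)} = b + 0 = b$)
$m{\left(f,x \right)} = - \frac{4}{x} + \frac{f}{x}$
$c = -196$ ($c = - 98 \frac{-4 - 6}{-5} = - 98 \left(\left(- \frac{1}{5}\right) \left(-10\right)\right) = \left(-98\right) 2 = -196$)
$M{\left(-1,4 \right)} c = \left(4^{2} + 3 \left(-1\right) + 3 \cdot 4 - 4\right) \left(-196\right) = \left(16 - 3 + 12 - 4\right) \left(-196\right) = 21 \left(-196\right) = -4116$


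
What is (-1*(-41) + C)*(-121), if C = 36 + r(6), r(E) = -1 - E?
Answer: -8470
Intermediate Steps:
C = 29 (C = 36 + (-1 - 1*6) = 36 + (-1 - 6) = 36 - 7 = 29)
(-1*(-41) + C)*(-121) = (-1*(-41) + 29)*(-121) = (41 + 29)*(-121) = 70*(-121) = -8470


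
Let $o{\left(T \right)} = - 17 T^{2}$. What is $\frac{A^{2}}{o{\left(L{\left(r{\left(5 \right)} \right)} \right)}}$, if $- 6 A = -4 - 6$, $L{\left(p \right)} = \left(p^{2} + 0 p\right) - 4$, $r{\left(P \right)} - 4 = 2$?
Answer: $- \frac{25}{156672} \approx -0.00015957$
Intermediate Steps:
$r{\left(P \right)} = 6$ ($r{\left(P \right)} = 4 + 2 = 6$)
$L{\left(p \right)} = -4 + p^{2}$ ($L{\left(p \right)} = \left(p^{2} + 0\right) - 4 = p^{2} - 4 = -4 + p^{2}$)
$A = \frac{5}{3}$ ($A = - \frac{-4 - 6}{6} = \left(- \frac{1}{6}\right) \left(-10\right) = \frac{5}{3} \approx 1.6667$)
$\frac{A^{2}}{o{\left(L{\left(r{\left(5 \right)} \right)} \right)}} = \frac{\left(\frac{5}{3}\right)^{2}}{\left(-17\right) \left(-4 + 6^{2}\right)^{2}} = \frac{25}{9 \left(- 17 \left(-4 + 36\right)^{2}\right)} = \frac{25}{9 \left(- 17 \cdot 32^{2}\right)} = \frac{25}{9 \left(\left(-17\right) 1024\right)} = \frac{25}{9 \left(-17408\right)} = \frac{25}{9} \left(- \frac{1}{17408}\right) = - \frac{25}{156672}$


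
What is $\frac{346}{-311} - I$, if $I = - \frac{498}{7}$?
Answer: $\frac{152456}{2177} \approx 70.03$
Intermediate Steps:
$I = - \frac{498}{7}$ ($I = \left(-498\right) \frac{1}{7} = - \frac{498}{7} \approx -71.143$)
$\frac{346}{-311} - I = \frac{346}{-311} - - \frac{498}{7} = 346 \left(- \frac{1}{311}\right) + \frac{498}{7} = - \frac{346}{311} + \frac{498}{7} = \frac{152456}{2177}$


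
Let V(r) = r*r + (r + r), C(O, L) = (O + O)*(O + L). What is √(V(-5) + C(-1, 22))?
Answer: 3*I*√3 ≈ 5.1962*I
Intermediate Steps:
C(O, L) = 2*O*(L + O) (C(O, L) = (2*O)*(L + O) = 2*O*(L + O))
V(r) = r² + 2*r
√(V(-5) + C(-1, 22)) = √(-5*(2 - 5) + 2*(-1)*(22 - 1)) = √(-5*(-3) + 2*(-1)*21) = √(15 - 42) = √(-27) = 3*I*√3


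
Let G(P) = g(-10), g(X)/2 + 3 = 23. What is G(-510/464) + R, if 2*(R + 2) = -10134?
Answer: -5029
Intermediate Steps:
g(X) = 40 (g(X) = -6 + 2*23 = -6 + 46 = 40)
R = -5069 (R = -2 + (1/2)*(-10134) = -2 - 5067 = -5069)
G(P) = 40
G(-510/464) + R = 40 - 5069 = -5029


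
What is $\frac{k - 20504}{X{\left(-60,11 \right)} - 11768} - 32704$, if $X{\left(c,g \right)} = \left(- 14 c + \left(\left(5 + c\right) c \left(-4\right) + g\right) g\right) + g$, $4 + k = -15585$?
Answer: $- \frac{5101657091}{155996} \approx -32704.0$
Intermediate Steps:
$k = -15589$ ($k = -4 - 15585 = -15589$)
$X{\left(c,g \right)} = g - 14 c + g \left(g - 4 c \left(5 + c\right)\right)$ ($X{\left(c,g \right)} = \left(- 14 c + \left(c \left(5 + c\right) \left(-4\right) + g\right) g\right) + g = \left(- 14 c + \left(- 4 c \left(5 + c\right) + g\right) g\right) + g = \left(- 14 c + \left(g - 4 c \left(5 + c\right)\right) g\right) + g = \left(- 14 c + g \left(g - 4 c \left(5 + c\right)\right)\right) + g = g - 14 c + g \left(g - 4 c \left(5 + c\right)\right)$)
$\frac{k - 20504}{X{\left(-60,11 \right)} - 11768} - 32704 = \frac{-15589 - 20504}{\left(11 + 11^{2} - -840 - \left(-1200\right) 11 - 44 \left(-60\right)^{2}\right) - 11768} - 32704 = - \frac{36093}{\left(11 + 121 + 840 + 13200 - 44 \cdot 3600\right) - 11768} - 32704 = - \frac{36093}{\left(11 + 121 + 840 + 13200 - 158400\right) - 11768} - 32704 = - \frac{36093}{-144228 - 11768} - 32704 = - \frac{36093}{-155996} - 32704 = \left(-36093\right) \left(- \frac{1}{155996}\right) - 32704 = \frac{36093}{155996} - 32704 = - \frac{5101657091}{155996}$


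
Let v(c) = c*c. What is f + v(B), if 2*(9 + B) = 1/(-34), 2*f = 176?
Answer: 782681/4624 ≈ 169.26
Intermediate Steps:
f = 88 (f = (½)*176 = 88)
B = -613/68 (B = -9 + (½)/(-34) = -9 + (½)*(-1/34) = -9 - 1/68 = -613/68 ≈ -9.0147)
v(c) = c²
f + v(B) = 88 + (-613/68)² = 88 + 375769/4624 = 782681/4624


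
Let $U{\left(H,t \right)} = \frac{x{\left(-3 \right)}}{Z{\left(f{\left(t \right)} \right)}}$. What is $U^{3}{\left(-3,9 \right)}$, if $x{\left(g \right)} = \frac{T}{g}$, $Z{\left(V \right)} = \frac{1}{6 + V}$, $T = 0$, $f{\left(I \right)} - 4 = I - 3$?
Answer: $0$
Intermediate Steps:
$f{\left(I \right)} = 1 + I$ ($f{\left(I \right)} = 4 + \left(I - 3\right) = 4 + \left(-3 + I\right) = 1 + I$)
$x{\left(g \right)} = 0$ ($x{\left(g \right)} = \frac{0}{g} = 0$)
$U{\left(H,t \right)} = 0$ ($U{\left(H,t \right)} = \frac{0}{\frac{1}{6 + \left(1 + t\right)}} = \frac{0}{\frac{1}{7 + t}} = 0 \left(7 + t\right) = 0$)
$U^{3}{\left(-3,9 \right)} = 0^{3} = 0$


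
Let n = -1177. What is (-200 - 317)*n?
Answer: 608509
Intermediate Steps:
(-200 - 317)*n = (-200 - 317)*(-1177) = -517*(-1177) = 608509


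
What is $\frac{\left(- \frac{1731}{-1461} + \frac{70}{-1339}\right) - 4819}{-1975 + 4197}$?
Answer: $- \frac{1570848827}{724475323} \approx -2.1683$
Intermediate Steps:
$\frac{\left(- \frac{1731}{-1461} + \frac{70}{-1339}\right) - 4819}{-1975 + 4197} = \frac{\left(\left(-1731\right) \left(- \frac{1}{1461}\right) + 70 \left(- \frac{1}{1339}\right)\right) - 4819}{2222} = \left(\left(\frac{577}{487} - \frac{70}{1339}\right) - 4819\right) \frac{1}{2222} = \left(\frac{738513}{652093} - 4819\right) \frac{1}{2222} = \left(- \frac{3141697654}{652093}\right) \frac{1}{2222} = - \frac{1570848827}{724475323}$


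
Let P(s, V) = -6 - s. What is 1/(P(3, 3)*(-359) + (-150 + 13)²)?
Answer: 1/22000 ≈ 4.5455e-5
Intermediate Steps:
1/(P(3, 3)*(-359) + (-150 + 13)²) = 1/((-6 - 1*3)*(-359) + (-150 + 13)²) = 1/((-6 - 3)*(-359) + (-137)²) = 1/(-9*(-359) + 18769) = 1/(3231 + 18769) = 1/22000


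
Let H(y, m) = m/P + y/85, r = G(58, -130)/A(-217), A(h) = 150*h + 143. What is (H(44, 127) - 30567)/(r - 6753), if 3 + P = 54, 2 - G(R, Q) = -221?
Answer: 126287129963/27902698485 ≈ 4.5260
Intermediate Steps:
A(h) = 143 + 150*h
G(R, Q) = 223 (G(R, Q) = 2 - 1*(-221) = 2 + 221 = 223)
P = 51 (P = -3 + 54 = 51)
r = -223/32407 (r = 223/(143 + 150*(-217)) = 223/(143 - 32550) = 223/(-32407) = 223*(-1/32407) = -223/32407 ≈ -0.0068812)
H(y, m) = m/51 + y/85
(H(44, 127) - 30567)/(r - 6753) = (((1/51)*127 + (1/85)*44) - 30567)/(-223/32407 - 6753) = ((127/51 + 44/85) - 30567)/(-218844694/32407) = (767/255 - 30567)*(-32407/218844694) = -7793818/255*(-32407/218844694) = 126287129963/27902698485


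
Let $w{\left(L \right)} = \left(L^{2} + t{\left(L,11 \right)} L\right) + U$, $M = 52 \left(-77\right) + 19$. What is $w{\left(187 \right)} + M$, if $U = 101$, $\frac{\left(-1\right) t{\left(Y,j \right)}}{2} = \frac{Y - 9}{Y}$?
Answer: $30729$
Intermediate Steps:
$t{\left(Y,j \right)} = - \frac{2 \left(-9 + Y\right)}{Y}$ ($t{\left(Y,j \right)} = - 2 \frac{Y - 9}{Y} = - 2 \frac{-9 + Y}{Y} = - \frac{2 \left(-9 + Y\right)}{Y}$)
$M = -3985$ ($M = -4004 + 19 = -3985$)
$w{\left(L \right)} = 101 + L^{2} + L \left(-2 + \frac{18}{L}\right)$ ($w{\left(L \right)} = \left(L^{2} + \left(-2 + \frac{18}{L}\right) L\right) + 101 = \left(L^{2} + L \left(-2 + \frac{18}{L}\right)\right) + 101 = 101 + L^{2} + L \left(-2 + \frac{18}{L}\right)$)
$w{\left(187 \right)} + M = \left(119 + 187^{2} - 374\right) - 3985 = \left(119 + 34969 - 374\right) - 3985 = 34714 - 3985 = 30729$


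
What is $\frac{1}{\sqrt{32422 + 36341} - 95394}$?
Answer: $- \frac{31798}{3033315491} - \frac{\sqrt{68763}}{9099946473} \approx -1.0512 \cdot 10^{-5}$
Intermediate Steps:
$\frac{1}{\sqrt{32422 + 36341} - 95394} = \frac{1}{\sqrt{68763} - 95394} = \frac{1}{-95394 + \sqrt{68763}}$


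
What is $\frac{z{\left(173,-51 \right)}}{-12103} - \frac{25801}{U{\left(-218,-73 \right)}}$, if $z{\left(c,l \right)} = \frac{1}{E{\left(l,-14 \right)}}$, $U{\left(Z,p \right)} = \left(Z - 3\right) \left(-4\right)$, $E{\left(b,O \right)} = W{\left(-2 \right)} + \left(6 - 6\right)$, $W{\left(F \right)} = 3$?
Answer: $- \frac{72062261}{2469012} \approx -29.187$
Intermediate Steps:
$E{\left(b,O \right)} = 3$ ($E{\left(b,O \right)} = 3 + \left(6 - 6\right) = 3 + 0 = 3$)
$U{\left(Z,p \right)} = 12 - 4 Z$ ($U{\left(Z,p \right)} = \left(-3 + Z\right) \left(-4\right) = 12 - 4 Z$)
$z{\left(c,l \right)} = \frac{1}{3}$
$\frac{z{\left(173,-51 \right)}}{-12103} - \frac{25801}{U{\left(-218,-73 \right)}} = \frac{1}{3 \left(-12103\right)} - \frac{25801}{12 - -872} = \frac{1}{3} \left(- \frac{1}{12103}\right) - \frac{25801}{12 + 872} = - \frac{1}{36309} - \frac{25801}{884} = - \frac{72062261}{2469012}$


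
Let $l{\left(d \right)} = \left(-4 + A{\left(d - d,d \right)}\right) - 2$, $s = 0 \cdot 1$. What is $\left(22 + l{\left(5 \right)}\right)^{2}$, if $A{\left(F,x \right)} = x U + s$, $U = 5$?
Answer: $1681$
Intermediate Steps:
$s = 0$
$A{\left(F,x \right)} = 5 x$ ($A{\left(F,x \right)} = x 5 + 0 = 5 x + 0 = 5 x$)
$l{\left(d \right)} = -6 + 5 d$ ($l{\left(d \right)} = \left(-4 + 5 d\right) - 2 = -6 + 5 d$)
$\left(22 + l{\left(5 \right)}\right)^{2} = \left(22 + \left(-6 + 5 \cdot 5\right)\right)^{2} = \left(22 + \left(-6 + 25\right)\right)^{2} = \left(22 + 19\right)^{2} = 41^{2} = 1681$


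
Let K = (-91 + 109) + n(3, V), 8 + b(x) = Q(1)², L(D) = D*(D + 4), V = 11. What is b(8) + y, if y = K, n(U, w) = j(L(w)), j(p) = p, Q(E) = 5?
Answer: 200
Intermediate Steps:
L(D) = D*(4 + D)
n(U, w) = w*(4 + w)
b(x) = 17 (b(x) = -8 + 5² = -8 + 25 = 17)
K = 183 (K = (-91 + 109) + 11*(4 + 11) = 18 + 11*15 = 18 + 165 = 183)
y = 183
b(8) + y = 17 + 183 = 200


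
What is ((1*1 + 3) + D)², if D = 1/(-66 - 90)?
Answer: 388129/24336 ≈ 15.949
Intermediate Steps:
D = -1/156 (D = 1/(-156) = -1/156 ≈ -0.0064103)
((1*1 + 3) + D)² = ((1*1 + 3) - 1/156)² = ((1 + 3) - 1/156)² = (4 - 1/156)² = (623/156)² = 388129/24336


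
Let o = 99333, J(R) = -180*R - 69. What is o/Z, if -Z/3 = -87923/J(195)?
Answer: -1164480759/87923 ≈ -13244.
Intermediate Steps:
J(R) = -69 - 180*R
Z = -87923/11723 (Z = -(-263769)/(-69 - 180*195) = -(-263769)/(-69 - 35100) = -(-263769)/(-35169) = -(-263769)*(-1)/35169 = -3*87923/35169 = -87923/11723 ≈ -7.5000)
o/Z = 99333/(-87923/11723) = 99333*(-11723/87923) = -1164480759/87923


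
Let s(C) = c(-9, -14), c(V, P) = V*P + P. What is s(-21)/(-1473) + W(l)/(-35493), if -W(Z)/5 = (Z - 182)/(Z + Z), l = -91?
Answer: -2642779/34854126 ≈ -0.075824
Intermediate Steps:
W(Z) = -5*(-182 + Z)/(2*Z) (W(Z) = -5*(Z - 182)/(Z + Z) = -5*(-182 + Z)/(2*Z))
c(V, P) = P + P*V (c(V, P) = P*V + P = P + P*V)
s(C) = 112 (s(C) = -14*(1 - 9) = -14*(-8) = 112)
s(-21)/(-1473) + W(l)/(-35493) = 112/(-1473) + (-5/2 + 455/(-91))/(-35493) = 112*(-1/1473) + (-5/2 + 455*(-1/91))*(-1/35493) = -112/1473 + (-5/2 - 5)*(-1/35493) = -112/1473 - 15/2*(-1/35493) = -112/1473 + 5/23662 = -2642779/34854126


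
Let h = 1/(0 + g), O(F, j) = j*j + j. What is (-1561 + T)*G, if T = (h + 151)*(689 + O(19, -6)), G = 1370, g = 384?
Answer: 28147876835/192 ≈ 1.4660e+8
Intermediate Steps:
O(F, j) = j + j² (O(F, j) = j² + j = j + j²)
h = 1/384 (h = 1/(0 + 384) = 1/384 ≈ 0.0026042)
T = 41691215/384 (T = (1/384 + 151)*(689 - 6*(1 - 6)) = 57985*(689 - 6*(-5))/384 = 57985*(689 + 30)/384 = (57985/384)*719 = 41691215/384 ≈ 1.0857e+5)
(-1561 + T)*G = (-1561 + 41691215/384)*1370 = (41091791/384)*1370 = 28147876835/192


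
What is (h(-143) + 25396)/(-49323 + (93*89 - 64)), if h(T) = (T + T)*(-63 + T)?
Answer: -42156/20555 ≈ -2.0509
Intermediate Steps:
h(T) = 2*T*(-63 + T) (h(T) = (2*T)*(-63 + T) = 2*T*(-63 + T))
(h(-143) + 25396)/(-49323 + (93*89 - 64)) = (2*(-143)*(-63 - 143) + 25396)/(-49323 + (93*89 - 64)) = (2*(-143)*(-206) + 25396)/(-49323 + (8277 - 64)) = (58916 + 25396)/(-49323 + 8213) = 84312/(-41110) = 84312*(-1/41110) = -42156/20555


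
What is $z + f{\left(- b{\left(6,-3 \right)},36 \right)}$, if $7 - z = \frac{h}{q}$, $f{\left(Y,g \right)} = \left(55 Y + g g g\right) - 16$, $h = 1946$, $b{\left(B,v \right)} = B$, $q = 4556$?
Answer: $\frac{105509153}{2278} \approx 46317.0$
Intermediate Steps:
$f{\left(Y,g \right)} = -16 + g^{3} + 55 Y$ ($f{\left(Y,g \right)} = \left(55 Y + g^{2} g\right) - 16 = \left(55 Y + g^{3}\right) - 16 = \left(g^{3} + 55 Y\right) - 16 = -16 + g^{3} + 55 Y$)
$z = \frac{14973}{2278}$ ($z = 7 - \frac{1946}{4556} = 7 - 1946 \cdot \frac{1}{4556} = 7 - \frac{973}{2278} = \frac{14973}{2278} \approx 6.5729$)
$z + f{\left(- b{\left(6,-3 \right)},36 \right)} = \frac{14973}{2278} + \left(-16 + 36^{3} + 55 \left(\left(-1\right) 6\right)\right) = \frac{14973}{2278} + \left(-16 + 46656 + 55 \left(-6\right)\right) = \frac{14973}{2278} - -46310 = \frac{14973}{2278} + 46310 = \frac{105509153}{2278}$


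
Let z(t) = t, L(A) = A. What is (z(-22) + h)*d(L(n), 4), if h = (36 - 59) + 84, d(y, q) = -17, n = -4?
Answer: -663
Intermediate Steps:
h = 61 (h = -23 + 84 = 61)
(z(-22) + h)*d(L(n), 4) = (-22 + 61)*(-17) = 39*(-17) = -663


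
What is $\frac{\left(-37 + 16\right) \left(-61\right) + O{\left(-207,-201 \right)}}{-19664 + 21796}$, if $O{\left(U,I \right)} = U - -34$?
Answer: $\frac{277}{533} \approx 0.5197$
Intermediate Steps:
$O{\left(U,I \right)} = 34 + U$ ($O{\left(U,I \right)} = U + 34 = 34 + U$)
$\frac{\left(-37 + 16\right) \left(-61\right) + O{\left(-207,-201 \right)}}{-19664 + 21796} = \frac{\left(-37 + 16\right) \left(-61\right) + \left(34 - 207\right)}{-19664 + 21796} = \frac{\left(-21\right) \left(-61\right) - 173}{2132} = \left(1281 - 173\right) \frac{1}{2132} = 1108 \cdot \frac{1}{2132} = \frac{277}{533}$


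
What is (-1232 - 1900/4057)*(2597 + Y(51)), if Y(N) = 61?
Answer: -13290329592/4057 ≈ -3.2759e+6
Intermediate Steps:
(-1232 - 1900/4057)*(2597 + Y(51)) = (-1232 - 1900/4057)*(2597 + 61) = (-1232 - 1900*1/4057)*2658 = (-1232 - 1900/4057)*2658 = -5000124/4057*2658 = -13290329592/4057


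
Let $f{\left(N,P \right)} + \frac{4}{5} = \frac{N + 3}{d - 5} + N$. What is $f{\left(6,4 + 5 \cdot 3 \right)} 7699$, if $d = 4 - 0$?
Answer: $- \frac{146281}{5} \approx -29256.0$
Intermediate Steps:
$d = 4$ ($d = 4 + 0 = 4$)
$f{\left(N,P \right)} = - \frac{19}{5}$ ($f{\left(N,P \right)} = - \frac{4}{5} + \left(\frac{N + 3}{4 - 5} + N\right) = - \frac{4}{5} + \left(\frac{3 + N}{-1} + N\right) = - \frac{4}{5} + \left(\left(3 + N\right) \left(-1\right) + N\right) = - \frac{4}{5} + \left(\left(-3 - N\right) + N\right) = - \frac{4}{5} - 3 = - \frac{19}{5}$)
$f{\left(6,4 + 5 \cdot 3 \right)} 7699 = \left(- \frac{19}{5}\right) 7699 = - \frac{146281}{5}$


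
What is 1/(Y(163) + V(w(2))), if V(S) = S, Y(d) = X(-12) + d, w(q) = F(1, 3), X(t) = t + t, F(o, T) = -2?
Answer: 1/137 ≈ 0.0072993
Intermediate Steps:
X(t) = 2*t
w(q) = -2
Y(d) = -24 + d (Y(d) = 2*(-12) + d = -24 + d)
1/(Y(163) + V(w(2))) = 1/((-24 + 163) - 2) = 1/(139 - 2) = 1/137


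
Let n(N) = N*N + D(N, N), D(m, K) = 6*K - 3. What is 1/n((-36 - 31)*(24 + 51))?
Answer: 1/25220472 ≈ 3.9650e-8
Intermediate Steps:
D(m, K) = -3 + 6*K
n(N) = -3 + N**2 + 6*N (n(N) = N*N + (-3 + 6*N) = N**2 + (-3 + 6*N) = -3 + N**2 + 6*N)
1/n((-36 - 31)*(24 + 51)) = 1/(-3 + ((-36 - 31)*(24 + 51))**2 + 6*((-36 - 31)*(24 + 51))) = 1/(-3 + (-67*75)**2 + 6*(-67*75)) = 1/(-3 + (-5025)**2 + 6*(-5025)) = 1/(-3 + 25250625 - 30150) = 1/25220472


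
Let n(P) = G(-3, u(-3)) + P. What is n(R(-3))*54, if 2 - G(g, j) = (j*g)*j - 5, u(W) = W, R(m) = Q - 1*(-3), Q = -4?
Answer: 1782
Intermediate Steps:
R(m) = -1 (R(m) = -4 - 1*(-3) = -4 + 3 = -1)
G(g, j) = 7 - g*j² (G(g, j) = 2 - ((j*g)*j - 5) = 2 - ((g*j)*j - 5) = 2 - (g*j² - 5) = 2 - (-5 + g*j²) = 2 + (5 - g*j²) = 7 - g*j²)
n(P) = 34 + P (n(P) = (7 - 1*(-3)*(-3)²) + P = (7 - 1*(-3)*9) + P = (7 + 27) + P = 34 + P)
n(R(-3))*54 = (34 - 1)*54 = 33*54 = 1782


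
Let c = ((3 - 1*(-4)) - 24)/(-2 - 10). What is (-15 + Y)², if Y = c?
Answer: 26569/144 ≈ 184.51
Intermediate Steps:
c = 17/12 (c = ((3 + 4) - 24)/(-12) = (7 - 24)*(-1/12) = -17*(-1/12) = 17/12 ≈ 1.4167)
Y = 17/12 ≈ 1.4167
(-15 + Y)² = (-15 + 17/12)² = (-163/12)² = 26569/144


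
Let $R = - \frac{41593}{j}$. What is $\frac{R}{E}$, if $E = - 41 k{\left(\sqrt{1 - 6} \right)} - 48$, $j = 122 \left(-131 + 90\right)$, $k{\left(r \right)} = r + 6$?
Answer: $- \frac{6114171}{237197341} + \frac{41593 i \sqrt{5}}{11570602} \approx -0.025777 + 0.008038 i$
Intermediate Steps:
$k{\left(r \right)} = 6 + r$
$j = -5002$ ($j = 122 \left(-41\right) = -5002$)
$E = -294 - 41 i \sqrt{5}$ ($E = - 41 \left(6 + \sqrt{1 - 6}\right) - 48 = - 41 \left(6 + \sqrt{-5}\right) - 48 = - 41 \left(6 + i \sqrt{5}\right) - 48 = \left(-246 - 41 i \sqrt{5}\right) - 48 = -294 - 41 i \sqrt{5} \approx -294.0 - 91.679 i$)
$R = \frac{41593}{5002}$ ($R = - \frac{41593}{-5002} = \left(-41593\right) \left(- \frac{1}{5002}\right) = \frac{41593}{5002} \approx 8.3153$)
$\frac{R}{E} = \frac{41593}{5002 \left(-294 - 41 i \sqrt{5}\right)}$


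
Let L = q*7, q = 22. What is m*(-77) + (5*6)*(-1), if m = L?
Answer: -11888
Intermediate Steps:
L = 154 (L = 22*7 = 154)
m = 154
m*(-77) + (5*6)*(-1) = 154*(-77) + (5*6)*(-1) = -11858 + 30*(-1) = -11858 - 30 = -11888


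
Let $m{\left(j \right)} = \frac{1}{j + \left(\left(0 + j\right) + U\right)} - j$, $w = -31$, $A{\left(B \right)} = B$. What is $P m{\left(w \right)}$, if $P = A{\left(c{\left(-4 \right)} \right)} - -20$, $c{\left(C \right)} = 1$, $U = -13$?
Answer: $\frac{16268}{25} \approx 650.72$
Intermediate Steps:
$P = 21$ ($P = 1 - -20 = 1 + 20 = 21$)
$m{\left(j \right)} = \frac{1}{-13 + 2 j} - j$ ($m{\left(j \right)} = \frac{1}{j + \left(\left(0 + j\right) - 13\right)} - j = \frac{1}{j + \left(j - 13\right)} - j = \frac{1}{j + \left(-13 + j\right)} - j = \frac{1}{-13 + 2 j} - j$)
$P m{\left(w \right)} = 21 \frac{1 - 2 \left(-31\right)^{2} + 13 \left(-31\right)}{-13 + 2 \left(-31\right)} = 21 \frac{1 - 1922 - 403}{-13 - 62} = 21 \frac{1 - 1922 - 403}{-75} = 21 \left(\left(- \frac{1}{75}\right) \left(-2324\right)\right) = 21 \cdot \frac{2324}{75} = \frac{16268}{25}$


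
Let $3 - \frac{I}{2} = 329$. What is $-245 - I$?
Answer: $407$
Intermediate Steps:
$I = -652$ ($I = 6 - 658 = -652$)
$-245 - I = -245 - -652 = -245 + 652 = 407$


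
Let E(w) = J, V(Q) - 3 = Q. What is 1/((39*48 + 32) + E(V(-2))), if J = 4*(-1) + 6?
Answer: 1/1906 ≈ 0.00052466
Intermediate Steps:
V(Q) = 3 + Q
J = 2 (J = -4 + 6 = 2)
E(w) = 2
1/((39*48 + 32) + E(V(-2))) = 1/((39*48 + 32) + 2) = 1/((1872 + 32) + 2) = 1/(1904 + 2) = 1/1906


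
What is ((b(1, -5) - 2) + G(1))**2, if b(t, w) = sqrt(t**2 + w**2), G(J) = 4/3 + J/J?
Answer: 235/9 + 2*sqrt(26)/3 ≈ 29.510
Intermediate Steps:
G(J) = 7/3 (G(J) = 4*(1/3) + 1 = 4/3 + 1 = 7/3)
((b(1, -5) - 2) + G(1))**2 = ((sqrt(1**2 + (-5)**2) - 2) + 7/3)**2 = ((sqrt(1 + 25) - 2) + 7/3)**2 = ((sqrt(26) - 2) + 7/3)**2 = ((-2 + sqrt(26)) + 7/3)**2 = (1/3 + sqrt(26))**2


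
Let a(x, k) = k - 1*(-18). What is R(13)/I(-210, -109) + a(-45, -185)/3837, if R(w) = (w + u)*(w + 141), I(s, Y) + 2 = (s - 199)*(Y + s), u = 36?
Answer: 7165679/500609553 ≈ 0.014314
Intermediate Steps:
I(s, Y) = -2 + (-199 + s)*(Y + s) (I(s, Y) = -2 + (s - 199)*(Y + s) = -2 + (-199 + s)*(Y + s))
R(w) = (36 + w)*(141 + w) (R(w) = (w + 36)*(w + 141) = (36 + w)*(141 + w))
a(x, k) = 18 + k (a(x, k) = k + 18 = 18 + k)
R(13)/I(-210, -109) + a(-45, -185)/3837 = (5076 + 13**2 + 177*13)/(-2 + (-210)**2 - 199*(-109) - 199*(-210) - 109*(-210)) + (18 - 185)/3837 = (5076 + 169 + 2301)/(-2 + 44100 + 21691 + 41790 + 22890) - 167*1/3837 = 7546/130469 - 167/3837 = 7165679/500609553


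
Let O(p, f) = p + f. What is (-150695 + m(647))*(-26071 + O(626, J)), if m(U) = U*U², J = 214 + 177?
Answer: -6781850423712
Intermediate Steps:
J = 391
O(p, f) = f + p
m(U) = U³
(-150695 + m(647))*(-26071 + O(626, J)) = (-150695 + 647³)*(-26071 + (391 + 626)) = (-150695 + 270840023)*(-26071 + 1017) = 270689328*(-25054) = -6781850423712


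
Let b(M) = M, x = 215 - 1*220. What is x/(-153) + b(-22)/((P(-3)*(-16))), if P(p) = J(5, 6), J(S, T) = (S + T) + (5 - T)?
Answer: 2083/12240 ≈ 0.17018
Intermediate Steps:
x = -5 (x = 215 - 220 = -5)
J(S, T) = 5 + S
P(p) = 10 (P(p) = 5 + 5 = 10)
x/(-153) + b(-22)/((P(-3)*(-16))) = -5/(-153) - 22/(10*(-16)) = -5*(-1/153) - 22/(-160) = 5/153 - 22*(-1/160) = 5/153 + 11/80 = 2083/12240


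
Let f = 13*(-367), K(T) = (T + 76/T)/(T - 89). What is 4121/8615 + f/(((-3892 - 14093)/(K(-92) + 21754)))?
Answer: 744537307503652/129003689265 ≈ 5771.4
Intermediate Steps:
K(T) = (T + 76/T)/(-89 + T)
f = -4771
4121/8615 + f/(((-3892 - 14093)/(K(-92) + 21754))) = 4121/8615 - 4771*((76 + (-92)**2)/((-92)*(-89 - 92)) + 21754)/(-3892 - 14093) = 4121*(1/8615) - 4771/((-17985/(-1/92*(76 + 8464)/(-181) + 21754))) = 4121/8615 - 4771/((-17985/(-1/92*(-1/181)*8540 + 21754))) = 4121/8615 - 4771/((-17985/(2135/4163 + 21754))) = 4121/8615 - 4771/((-17985/90564037/4163)) = 4121/8615 - 4771/((-17985*4163/90564037)) = 4121/8615 - 4771/(-74871555/90564037) = 4121/8615 - 4771*(-90564037/74871555) = 4121/8615 + 432081020527/74871555 = 744537307503652/129003689265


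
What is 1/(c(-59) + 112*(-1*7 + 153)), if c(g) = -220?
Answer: 1/16132 ≈ 6.1989e-5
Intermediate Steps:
1/(c(-59) + 112*(-1*7 + 153)) = 1/(-220 + 112*(-1*7 + 153)) = 1/(-220 + 112*(-7 + 153)) = 1/(-220 + 112*146) = 1/(-220 + 16352) = 1/16132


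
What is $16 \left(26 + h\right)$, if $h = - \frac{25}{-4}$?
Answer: $516$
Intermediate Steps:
$h = \frac{25}{4}$ ($h = \left(-25\right) \left(- \frac{1}{4}\right) = \frac{25}{4} \approx 6.25$)
$16 \left(26 + h\right) = 16 \left(26 + \frac{25}{4}\right) = 16 \cdot \frac{129}{4} = 516$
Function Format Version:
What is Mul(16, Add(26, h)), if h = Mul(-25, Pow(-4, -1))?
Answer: 516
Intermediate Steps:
h = Rational(25, 4) (h = Mul(-25, Rational(-1, 4)) = Rational(25, 4) ≈ 6.2500)
Mul(16, Add(26, h)) = Mul(16, Add(26, Rational(25, 4))) = Mul(16, Rational(129, 4)) = 516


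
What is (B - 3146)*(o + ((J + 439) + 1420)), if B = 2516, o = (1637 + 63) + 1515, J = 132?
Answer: -3279780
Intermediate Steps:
o = 3215 (o = 1700 + 1515 = 3215)
(B - 3146)*(o + ((J + 439) + 1420)) = (2516 - 3146)*(3215 + ((132 + 439) + 1420)) = -630*(3215 + (571 + 1420)) = -630*(3215 + 1991) = -630*5206 = -3279780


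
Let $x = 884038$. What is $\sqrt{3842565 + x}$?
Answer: $\sqrt{4726603} \approx 2174.1$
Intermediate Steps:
$\sqrt{3842565 + x} = \sqrt{3842565 + 884038} = \sqrt{4726603}$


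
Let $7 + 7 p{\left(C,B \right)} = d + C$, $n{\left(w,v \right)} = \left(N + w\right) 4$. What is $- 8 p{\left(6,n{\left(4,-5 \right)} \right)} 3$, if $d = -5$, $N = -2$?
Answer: $\frac{144}{7} \approx 20.571$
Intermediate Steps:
$n{\left(w,v \right)} = -8 + 4 w$ ($n{\left(w,v \right)} = \left(-2 + w\right) 4 = -8 + 4 w$)
$p{\left(C,B \right)} = - \frac{12}{7} + \frac{C}{7}$ ($p{\left(C,B \right)} = -1 + \frac{-5 + C}{7} = -1 + \left(- \frac{5}{7} + \frac{C}{7}\right) = - \frac{12}{7} + \frac{C}{7}$)
$- 8 p{\left(6,n{\left(4,-5 \right)} \right)} 3 = - 8 \left(- \frac{12}{7} + \frac{1}{7} \cdot 6\right) 3 = - 8 \left(- \frac{12}{7} + \frac{6}{7}\right) 3 = \left(-8\right) \left(- \frac{6}{7}\right) 3 = \frac{48}{7} \cdot 3 = \frac{144}{7}$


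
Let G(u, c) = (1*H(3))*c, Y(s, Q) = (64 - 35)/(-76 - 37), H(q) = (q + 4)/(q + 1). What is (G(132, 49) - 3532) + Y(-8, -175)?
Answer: -1557821/452 ≈ -3446.5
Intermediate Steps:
H(q) = (4 + q)/(1 + q)
Y(s, Q) = -29/113 (Y(s, Q) = 29/(-113) = 29*(-1/113) = -29/113)
G(u, c) = 7*c/4 (G(u, c) = (1*((4 + 3)/(1 + 3)))*c = (1*(7/4))*c = 7*c/4)
(G(132, 49) - 3532) + Y(-8, -175) = ((7/4)*49 - 3532) - 29/113 = (343/4 - 3532) - 29/113 = -13785/4 - 29/113 = -1557821/452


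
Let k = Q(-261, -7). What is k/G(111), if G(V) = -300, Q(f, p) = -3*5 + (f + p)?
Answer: 283/300 ≈ 0.94333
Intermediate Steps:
Q(f, p) = -15 + f + p (Q(f, p) = -15 + (f + p) = -15 + f + p)
k = -283 (k = -15 - 261 - 7 = -283)
k/G(111) = -283/(-300) = -283*(-1/300) = 283/300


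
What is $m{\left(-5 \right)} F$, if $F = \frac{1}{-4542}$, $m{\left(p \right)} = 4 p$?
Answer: $\frac{10}{2271} \approx 0.0044033$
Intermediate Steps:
$F = - \frac{1}{4542} \approx -0.00022017$
$m{\left(-5 \right)} F = 4 \left(-5\right) \left(- \frac{1}{4542}\right) = \left(-20\right) \left(- \frac{1}{4542}\right) = \frac{10}{2271}$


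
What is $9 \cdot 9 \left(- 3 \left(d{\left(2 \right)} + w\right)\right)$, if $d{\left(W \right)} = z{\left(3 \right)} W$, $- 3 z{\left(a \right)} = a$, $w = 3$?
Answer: $-243$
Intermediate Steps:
$z{\left(a \right)} = - \frac{a}{3}$
$d{\left(W \right)} = - W$ ($d{\left(W \right)} = \left(- \frac{1}{3}\right) 3 W = - W$)
$9 \cdot 9 \left(- 3 \left(d{\left(2 \right)} + w\right)\right) = 9 \cdot 9 \left(- 3 \left(\left(-1\right) 2 + 3\right)\right) = 81 \left(- 3 \left(-2 + 3\right)\right) = 81 \left(\left(-3\right) 1\right) = 81 \left(-3\right) = -243$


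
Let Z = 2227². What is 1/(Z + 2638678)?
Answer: 1/7598207 ≈ 1.3161e-7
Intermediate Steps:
Z = 4959529
1/(Z + 2638678) = 1/(4959529 + 2638678) = 1/7598207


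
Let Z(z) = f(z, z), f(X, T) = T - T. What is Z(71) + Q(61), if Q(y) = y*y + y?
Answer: 3782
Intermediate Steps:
f(X, T) = 0
Q(y) = y + y² (Q(y) = y² + y = y + y²)
Z(z) = 0
Z(71) + Q(61) = 0 + 61*(1 + 61) = 0 + 61*62 = 0 + 3782 = 3782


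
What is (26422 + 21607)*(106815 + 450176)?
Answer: 26751720739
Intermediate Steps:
(26422 + 21607)*(106815 + 450176) = 48029*556991 = 26751720739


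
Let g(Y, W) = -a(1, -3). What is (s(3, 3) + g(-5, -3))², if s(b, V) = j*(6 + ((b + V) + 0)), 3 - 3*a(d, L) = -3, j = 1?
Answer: 100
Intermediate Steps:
a(d, L) = 2 (a(d, L) = 1 - ⅓*(-3) = 1 + 1 = 2)
g(Y, W) = -2 (g(Y, W) = -1*2 = -2)
s(b, V) = 6 + V + b (s(b, V) = 1*(6 + ((b + V) + 0)) = 1*(6 + ((V + b) + 0)) = 1*(6 + (V + b)) = 1*(6 + V + b) = 6 + V + b)
(s(3, 3) + g(-5, -3))² = ((6 + 3 + 3) - 2)² = (12 - 2)² = 10² = 100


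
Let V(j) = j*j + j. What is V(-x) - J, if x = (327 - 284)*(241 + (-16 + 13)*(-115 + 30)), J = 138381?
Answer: 454723875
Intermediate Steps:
x = 21328 (x = 43*(241 - 3*(-85)) = 43*(241 + 255) = 43*496 = 21328)
V(j) = j + j**2 (V(j) = j**2 + j = j + j**2)
V(-x) - J = (-1*21328)*(1 - 1*21328) - 1*138381 = -21328*(1 - 21328) - 138381 = -21328*(-21327) - 138381 = 454862256 - 138381 = 454723875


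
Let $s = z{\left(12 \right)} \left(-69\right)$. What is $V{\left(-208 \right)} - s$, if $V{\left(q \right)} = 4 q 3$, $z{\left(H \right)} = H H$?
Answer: $7440$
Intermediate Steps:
$z{\left(H \right)} = H^{2}$
$V{\left(q \right)} = 12 q$
$s = -9936$ ($s = 12^{2} \left(-69\right) = 144 \left(-69\right) = -9936$)
$V{\left(-208 \right)} - s = 12 \left(-208\right) - -9936 = -2496 + 9936 = 7440$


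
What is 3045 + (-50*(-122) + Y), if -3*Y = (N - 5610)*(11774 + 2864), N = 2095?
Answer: 51480005/3 ≈ 1.7160e+7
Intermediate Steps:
Y = 51452570/3 (Y = -(2095 - 5610)*(11774 + 2864)/3 = -(-3515)*14638/3 = -⅓*(-51452570) = 51452570/3 ≈ 1.7151e+7)
3045 + (-50*(-122) + Y) = 3045 + (-50*(-122) + 51452570/3) = 3045 + (6100 + 51452570/3) = 3045 + 51470870/3 = 51480005/3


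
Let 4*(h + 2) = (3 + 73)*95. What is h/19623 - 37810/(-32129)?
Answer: 14032881/11060831 ≈ 1.2687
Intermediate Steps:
h = 1803 (h = -2 + ((3 + 73)*95)/4 = -2 + (76*95)/4 = -2 + (¼)*7220 = -2 + 1805 = 1803)
h/19623 - 37810/(-32129) = 1803/19623 - 37810/(-32129) = 1803*(1/19623) - 37810*(-1/32129) = 601/6541 + 1990/1691 = 14032881/11060831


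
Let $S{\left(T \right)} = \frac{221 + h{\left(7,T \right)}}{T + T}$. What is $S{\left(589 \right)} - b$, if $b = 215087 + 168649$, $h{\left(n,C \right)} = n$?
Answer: $- \frac{11895810}{31} \approx -3.8374 \cdot 10^{5}$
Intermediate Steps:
$b = 383736$
$S{\left(T \right)} = \frac{114}{T}$ ($S{\left(T \right)} = \frac{221 + 7}{T + T} = \frac{228}{2 T} = 228 \frac{1}{2 T} = \frac{114}{T}$)
$S{\left(589 \right)} - b = \frac{114}{589} - 383736 = 114 \cdot \frac{1}{589} - 383736 = \frac{6}{31} - 383736 = - \frac{11895810}{31}$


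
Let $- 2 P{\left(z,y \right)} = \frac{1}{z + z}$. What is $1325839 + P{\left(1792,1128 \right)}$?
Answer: $\frac{9503613951}{7168} \approx 1.3258 \cdot 10^{6}$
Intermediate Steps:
$P{\left(z,y \right)} = - \frac{1}{4 z}$ ($P{\left(z,y \right)} = - \frac{1}{2 \left(z + z\right)} = - \frac{1}{2 \cdot 2 z} = - \frac{\frac{1}{2} \frac{1}{z}}{2} = - \frac{1}{4 z}$)
$1325839 + P{\left(1792,1128 \right)} = 1325839 - \frac{1}{4 \cdot 1792} = 1325839 - \frac{1}{7168} = \frac{9503613951}{7168}$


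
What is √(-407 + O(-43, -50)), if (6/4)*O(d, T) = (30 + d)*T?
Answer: √237/3 ≈ 5.1316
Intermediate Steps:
O(d, T) = 2*T*(30 + d)/3 (O(d, T) = 2*((30 + d)*T)/3 = 2*(T*(30 + d))/3 = 2*T*(30 + d)/3)
√(-407 + O(-43, -50)) = √(-407 + (⅔)*(-50)*(30 - 43)) = √(-407 + (⅔)*(-50)*(-13)) = √(-407 + 1300/3) = √(79/3) = √237/3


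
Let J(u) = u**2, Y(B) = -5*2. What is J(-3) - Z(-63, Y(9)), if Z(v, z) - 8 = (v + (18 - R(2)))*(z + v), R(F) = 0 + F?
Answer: -3430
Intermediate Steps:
R(F) = F
Y(B) = -10
Z(v, z) = 8 + (16 + v)*(v + z) (Z(v, z) = 8 + (v + (18 - 1*2))*(z + v) = 8 + (v + (18 - 2))*(v + z) = 8 + (v + 16)*(v + z) = 8 + (16 + v)*(v + z))
J(-3) - Z(-63, Y(9)) = (-3)**2 - (8 + (-63)**2 + 16*(-63) + 16*(-10) - 63*(-10)) = 9 - (8 + 3969 - 1008 - 160 + 630) = 9 - 1*3439 = 9 - 3439 = -3430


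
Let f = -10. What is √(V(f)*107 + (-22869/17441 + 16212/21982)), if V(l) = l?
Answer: I*√39339945453257759693/191694031 ≈ 32.72*I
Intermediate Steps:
√(V(f)*107 + (-22869/17441 + 16212/21982)) = √(-10*107 + (-22869/17441 + 16212/21982)) = √(-1070 + (-22869*1/17441 + 16212*(1/21982))) = √(-1070 + (-22869/17441 + 8106/10991)) = √(-1070 - 109976433/191694031) = √(-205222589603/191694031) = I*√39339945453257759693/191694031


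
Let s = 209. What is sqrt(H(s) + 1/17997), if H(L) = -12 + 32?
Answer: sqrt(6477858177)/17997 ≈ 4.4721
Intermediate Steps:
H(L) = 20
sqrt(H(s) + 1/17997) = sqrt(20 + 1/17997) = sqrt(359941/17997) = sqrt(6477858177)/17997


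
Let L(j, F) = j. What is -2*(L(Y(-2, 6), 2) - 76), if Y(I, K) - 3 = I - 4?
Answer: 158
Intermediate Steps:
Y(I, K) = -1 + I (Y(I, K) = 3 + (I - 4) = 3 + (-4 + I) = -1 + I)
-2*(L(Y(-2, 6), 2) - 76) = -2*((-1 - 2) - 76) = -2*(-3 - 76) = -2*(-79) = 158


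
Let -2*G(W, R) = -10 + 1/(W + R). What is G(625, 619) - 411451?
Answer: -1023677649/2488 ≈ -4.1145e+5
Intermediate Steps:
G(W, R) = 5 - 1/(2*(R + W)) (G(W, R) = -(-10 + 1/(W + R))/2 = -(-10 + 1/(R + W))/2 = 5 - 1/(2*(R + W)))
G(625, 619) - 411451 = (-1/2 + 5*619 + 5*625)/(619 + 625) - 411451 = (-1/2 + 3095 + 3125)/1244 - 411451 = (1/1244)*(12439/2) - 411451 = 12439/2488 - 411451 = -1023677649/2488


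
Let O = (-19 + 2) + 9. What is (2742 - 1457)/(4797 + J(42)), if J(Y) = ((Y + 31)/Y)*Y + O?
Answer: 1285/4862 ≈ 0.26429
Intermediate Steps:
O = -8 (O = -17 + 9 = -8)
J(Y) = 23 + Y (J(Y) = ((Y + 31)/Y)*Y - 8 = ((31 + Y)/Y)*Y - 8 = (31 + Y) - 8 = 23 + Y)
(2742 - 1457)/(4797 + J(42)) = (2742 - 1457)/(4797 + (23 + 42)) = 1285/(4797 + 65) = 1285/4862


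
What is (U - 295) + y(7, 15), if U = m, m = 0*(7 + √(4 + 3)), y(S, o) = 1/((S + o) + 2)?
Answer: -7079/24 ≈ -294.96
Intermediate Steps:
y(S, o) = 1/(2 + S + o)
m = 0 (m = 0*(7 + √7) = 0)
U = 0
(U - 295) + y(7, 15) = (0 - 295) + 1/(2 + 7 + 15) = -295 + 1/24 = -7079/24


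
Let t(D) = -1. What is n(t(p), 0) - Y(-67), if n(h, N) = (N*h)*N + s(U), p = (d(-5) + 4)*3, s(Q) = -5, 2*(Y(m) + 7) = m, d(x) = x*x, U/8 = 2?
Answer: 71/2 ≈ 35.500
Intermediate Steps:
U = 16 (U = 8*2 = 16)
d(x) = x²
Y(m) = -7 + m/2
p = 87 (p = ((-5)² + 4)*3 = (25 + 4)*3 = 29*3 = 87)
n(h, N) = -5 + h*N² (n(h, N) = (N*h)*N - 5 = h*N² - 5 = -5 + h*N²)
n(t(p), 0) - Y(-67) = (-5 - 1*0²) - (-7 + (½)*(-67)) = (-5 - 1*0) - (-7 - 67/2) = (-5 + 0) - 1*(-81/2) = -5 + 81/2 = 71/2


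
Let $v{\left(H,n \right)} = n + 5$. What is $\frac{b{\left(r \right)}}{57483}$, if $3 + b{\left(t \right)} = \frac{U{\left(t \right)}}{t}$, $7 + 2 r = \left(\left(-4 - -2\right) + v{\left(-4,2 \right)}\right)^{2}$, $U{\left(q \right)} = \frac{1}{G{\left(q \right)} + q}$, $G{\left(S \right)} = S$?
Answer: $- \frac{485}{9312246} \approx -5.2082 \cdot 10^{-5}$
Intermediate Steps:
$U{\left(q \right)} = \frac{1}{2 q}$ ($U{\left(q \right)} = \frac{1}{q + q} = \frac{1}{2 q}$)
$v{\left(H,n \right)} = 5 + n$
$r = 9$ ($r = - \frac{7}{2} + \frac{\left(\left(-4 - -2\right) + \left(5 + 2\right)\right)^{2}}{2} = - \frac{7}{2} + \frac{\left(\left(-4 + 2\right) + 7\right)^{2}}{2} = - \frac{7}{2} + \frac{\left(-2 + 7\right)^{2}}{2} = - \frac{7}{2} + \frac{5^{2}}{2} = - \frac{7}{2} + \frac{1}{2} \cdot 25 = - \frac{7}{2} + \frac{25}{2} = 9$)
$b{\left(t \right)} = -3 + \frac{1}{2 t^{2}}$ ($b{\left(t \right)} = -3 + \frac{\frac{1}{2} \frac{1}{t}}{t} = -3 + \frac{1}{2 t^{2}}$)
$\frac{b{\left(r \right)}}{57483} = \frac{-3 + \frac{1}{2 \cdot 81}}{57483} = \left(-3 + \frac{1}{2} \cdot \frac{1}{81}\right) \frac{1}{57483} = \left(-3 + \frac{1}{162}\right) \frac{1}{57483} = \left(- \frac{485}{162}\right) \frac{1}{57483} = - \frac{485}{9312246}$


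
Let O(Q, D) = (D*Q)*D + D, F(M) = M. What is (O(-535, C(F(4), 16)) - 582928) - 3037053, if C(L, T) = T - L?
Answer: -3697009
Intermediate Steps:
O(Q, D) = D + Q*D² (O(Q, D) = Q*D² + D = D + Q*D²)
(O(-535, C(F(4), 16)) - 582928) - 3037053 = ((16 - 1*4)*(1 + (16 - 1*4)*(-535)) - 582928) - 3037053 = ((16 - 4)*(1 + (16 - 4)*(-535)) - 582928) - 3037053 = (12*(1 + 12*(-535)) - 582928) - 3037053 = (12*(1 - 6420) - 582928) - 3037053 = (12*(-6419) - 582928) - 3037053 = (-77028 - 582928) - 3037053 = -659956 - 3037053 = -3697009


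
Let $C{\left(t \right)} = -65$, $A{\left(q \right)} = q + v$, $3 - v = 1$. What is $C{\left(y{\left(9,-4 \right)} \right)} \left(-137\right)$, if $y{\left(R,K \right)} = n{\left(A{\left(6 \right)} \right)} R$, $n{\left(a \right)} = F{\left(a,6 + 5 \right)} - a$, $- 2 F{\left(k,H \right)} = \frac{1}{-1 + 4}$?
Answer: $8905$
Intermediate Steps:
$v = 2$ ($v = 3 - 1 = 2$)
$F{\left(k,H \right)} = - \frac{1}{6}$ ($F{\left(k,H \right)} = - \frac{1}{2 \left(-1 + 4\right)} = - \frac{1}{2 \cdot 3} = \left(- \frac{1}{2}\right) \frac{1}{3} = - \frac{1}{6}$)
$A{\left(q \right)} = 2 + q$ ($A{\left(q \right)} = q + 2 = 2 + q$)
$n{\left(a \right)} = - \frac{1}{6} - a$
$y{\left(R,K \right)} = - \frac{49 R}{6}$ ($y{\left(R,K \right)} = \left(- \frac{1}{6} - \left(2 + 6\right)\right) R = \left(- \frac{1}{6} - 8\right) R = - \frac{49 R}{6}$)
$C{\left(y{\left(9,-4 \right)} \right)} \left(-137\right) = \left(-65\right) \left(-137\right) = 8905$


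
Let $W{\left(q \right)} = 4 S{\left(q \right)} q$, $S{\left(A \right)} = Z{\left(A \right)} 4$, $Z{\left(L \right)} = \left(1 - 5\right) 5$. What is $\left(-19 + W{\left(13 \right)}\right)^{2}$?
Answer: $17464041$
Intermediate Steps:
$Z{\left(L \right)} = -20$ ($Z{\left(L \right)} = \left(-4\right) 5 = -20$)
$S{\left(A \right)} = -80$ ($S{\left(A \right)} = \left(-20\right) 4 = -80$)
$W{\left(q \right)} = - 320 q$ ($W{\left(q \right)} = 4 \left(-80\right) q = - 320 q$)
$\left(-19 + W{\left(13 \right)}\right)^{2} = \left(-19 - 4160\right)^{2} = \left(-4179\right)^{2} = 17464041$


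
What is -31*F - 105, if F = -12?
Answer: 267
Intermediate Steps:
-31*F - 105 = -31*(-12) - 105 = 372 - 105 = 267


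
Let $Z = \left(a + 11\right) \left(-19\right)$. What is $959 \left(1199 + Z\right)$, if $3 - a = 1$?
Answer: $912968$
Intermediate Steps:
$a = 2$ ($a = 3 - 1 = 2$)
$Z = -247$ ($Z = \left(2 + 11\right) \left(-19\right) = 13 \left(-19\right) = -247$)
$959 \left(1199 + Z\right) = 959 \left(1199 - 247\right) = 959 \cdot 952 = 912968$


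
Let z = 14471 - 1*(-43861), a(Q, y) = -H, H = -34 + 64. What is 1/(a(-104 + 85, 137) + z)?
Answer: 1/58302 ≈ 1.7152e-5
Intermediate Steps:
H = 30
a(Q, y) = -30 (a(Q, y) = -1*30 = -30)
z = 58332 (z = 14471 + 43861 = 58332)
1/(a(-104 + 85, 137) + z) = 1/(-30 + 58332) = 1/58302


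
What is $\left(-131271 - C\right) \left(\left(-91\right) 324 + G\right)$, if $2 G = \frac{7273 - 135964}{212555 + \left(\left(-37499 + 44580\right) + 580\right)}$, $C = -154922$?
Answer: $- \frac{307127765499129}{440432} \approx -6.9733 \cdot 10^{8}$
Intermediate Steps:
$G = - \frac{128691}{440432}$ ($G = \frac{\left(7273 - 135964\right) \frac{1}{212555 + \left(\left(-37499 + 44580\right) + 580\right)}}{2} = \frac{\left(-128691\right) \frac{1}{212555 + \left(7081 + 580\right)}}{2} = \frac{\left(-128691\right) \frac{1}{212555 + 7661}}{2} = \frac{\left(-128691\right) \frac{1}{220216}}{2} = \frac{1}{2} \left(- \frac{128691}{220216}\right) = - \frac{128691}{440432} \approx -0.29219$)
$\left(-131271 - C\right) \left(\left(-91\right) 324 + G\right) = \left(-131271 - -154922\right) \left(\left(-91\right) 324 - \frac{128691}{440432}\right) = \left(-131271 + 154922\right) \left(-29484 - \frac{128691}{440432}\right) = 23651 \left(- \frac{12985825779}{440432}\right) = - \frac{307127765499129}{440432}$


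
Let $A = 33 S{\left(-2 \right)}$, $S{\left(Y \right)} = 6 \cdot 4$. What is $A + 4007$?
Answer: $4799$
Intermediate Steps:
$S{\left(Y \right)} = 24$
$A = 792$ ($A = 33 \cdot 24 = 792$)
$A + 4007 = 792 + 4007 = 4799$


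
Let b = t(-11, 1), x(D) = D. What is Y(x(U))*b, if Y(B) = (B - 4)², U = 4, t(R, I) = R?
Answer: 0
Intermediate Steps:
b = -11
Y(B) = (-4 + B)²
Y(x(U))*b = (-4 + 4)²*(-11) = 0²*(-11) = 0*(-11) = 0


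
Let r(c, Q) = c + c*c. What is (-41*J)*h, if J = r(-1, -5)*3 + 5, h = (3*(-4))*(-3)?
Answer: -7380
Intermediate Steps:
h = 36 (h = -12*(-3) = 36)
r(c, Q) = c + c²
J = 5 (J = -(1 - 1)*3 + 5 = -1*0*3 + 5 = 0*3 + 5 = 0 + 5 = 5)
(-41*J)*h = -41*5*36 = -205*36 = -7380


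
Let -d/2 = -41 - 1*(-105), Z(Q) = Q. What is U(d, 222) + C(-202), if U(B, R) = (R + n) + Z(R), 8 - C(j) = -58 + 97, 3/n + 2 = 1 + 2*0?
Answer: 410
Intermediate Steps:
d = -128 (d = -2*(-41 - 1*(-105)) = -2*(-41 + 105) = -2*64 = -128)
n = -3 (n = 3/(-2 + (1 + 2*0)) = 3/(-2 + (1 + 0)) = 3/(-2 + 1) = 3/(-1) = 3*(-1) = -3)
C(j) = -31 (C(j) = 8 - (-58 + 97) = 8 - 1*39 = 8 - 39 = -31)
U(B, R) = -3 + 2*R (U(B, R) = (R - 3) + R = (-3 + R) + R = -3 + 2*R)
U(d, 222) + C(-202) = (-3 + 2*222) - 31 = (-3 + 444) - 31 = 441 - 31 = 410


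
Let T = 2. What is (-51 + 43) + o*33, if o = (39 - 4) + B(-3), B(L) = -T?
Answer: 1081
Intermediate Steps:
B(L) = -2 (B(L) = -1*2 = -2)
o = 33 (o = (39 - 4) - 2 = 35 - 2 = 33)
(-51 + 43) + o*33 = (-51 + 43) + 33*33 = -8 + 1089 = 1081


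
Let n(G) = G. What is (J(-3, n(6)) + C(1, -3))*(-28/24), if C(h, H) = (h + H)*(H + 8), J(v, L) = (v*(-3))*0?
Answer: 35/3 ≈ 11.667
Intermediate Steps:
J(v, L) = 0 (J(v, L) = -3*v*0 = 0)
C(h, H) = (8 + H)*(H + h) (C(h, H) = (H + h)*(8 + H) = (8 + H)*(H + h))
(J(-3, n(6)) + C(1, -3))*(-28/24) = (0 + ((-3)² + 8*(-3) + 8*1 - 3*1))*(-28/24) = (0 + (9 - 24 + 8 - 3))*(-28*1/24) = (0 - 10)*(-7/6) = -10*(-7/6) = 35/3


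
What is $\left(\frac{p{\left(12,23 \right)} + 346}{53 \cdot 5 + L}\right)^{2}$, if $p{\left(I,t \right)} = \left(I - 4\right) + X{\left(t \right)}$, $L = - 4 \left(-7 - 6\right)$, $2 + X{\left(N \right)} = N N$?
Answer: $\frac{776161}{100489} \approx 7.7238$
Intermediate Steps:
$X{\left(N \right)} = -2 + N^{2}$ ($X{\left(N \right)} = -2 + N N = -2 + N^{2}$)
$L = 52$ ($L = - 4 \left(-7 - 6\right) = \left(-4\right) \left(-13\right) = 52$)
$p{\left(I,t \right)} = -6 + I + t^{2}$ ($p{\left(I,t \right)} = \left(I - 4\right) + \left(-2 + t^{2}\right) = \left(-4 + I\right) + \left(-2 + t^{2}\right) = -6 + I + t^{2}$)
$\left(\frac{p{\left(12,23 \right)} + 346}{53 \cdot 5 + L}\right)^{2} = \left(\frac{\left(-6 + 12 + 23^{2}\right) + 346}{53 \cdot 5 + 52}\right)^{2} = \left(\frac{\left(-6 + 12 + 529\right) + 346}{265 + 52}\right)^{2} = \left(\frac{535 + 346}{317}\right)^{2} = \left(881 \cdot \frac{1}{317}\right)^{2} = \left(\frac{881}{317}\right)^{2} = \frac{776161}{100489}$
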